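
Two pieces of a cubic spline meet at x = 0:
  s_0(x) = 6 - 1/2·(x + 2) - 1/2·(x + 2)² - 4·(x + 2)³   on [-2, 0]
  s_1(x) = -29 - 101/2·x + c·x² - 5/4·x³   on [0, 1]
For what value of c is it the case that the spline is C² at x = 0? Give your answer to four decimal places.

-24.5000

s_0''(x) = -1 - 24·(x + 2), so s_0''(0) = -49. On the right, s_1''(0) = 2c, so c = -49/2.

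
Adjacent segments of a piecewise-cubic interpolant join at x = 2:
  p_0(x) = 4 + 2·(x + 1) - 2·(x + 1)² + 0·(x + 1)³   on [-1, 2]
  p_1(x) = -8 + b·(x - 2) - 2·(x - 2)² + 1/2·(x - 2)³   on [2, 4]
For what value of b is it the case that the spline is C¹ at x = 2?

p_0'(x) = 2 - 4·(x + 1) + 0·(x + 1)², so p_0'(2) = -10. On the right, p_1'(2) = b, so b = -10.

-10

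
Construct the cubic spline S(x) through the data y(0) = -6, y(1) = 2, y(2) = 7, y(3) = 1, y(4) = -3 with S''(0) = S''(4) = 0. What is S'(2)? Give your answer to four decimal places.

-1.1250

Write M_i for S''(x_i). With h_i = 1, 1, 1, 1 and divided differences Δ_i = 8, 5, -6, -4, the continuity of S' gives the tridiagonal system
  1·M_0 + 4·M_1 + 1·M_2 = 6(Δ_1 - Δ_0) = -18
  1·M_1 + 4·M_2 + 1·M_3 = 6(Δ_2 - Δ_1) = -66
  1·M_2 + 4·M_3 + 1·M_4 = 6(Δ_3 - Δ_2) = 12
Natural end conditions: M_0 = M_4 = 0.
Solving the tridiagonal system: M_0 = 0, M_1 = 3/28, M_2 = -129/7, M_3 = 213/28, M_4 = 0.
On [2, 3], S'(x) = b_2 + 2c_2·(x - 2) + 3d_2·(x - 2)² with b_2 = Δ_2 - h_2(2M_2 + M_3)/6 = -9/8, c_2 = M_2/2 = -129/14, d_2 = (M_3 - M_2)/(6h_2) = 243/56. So S'(2) = -9/8.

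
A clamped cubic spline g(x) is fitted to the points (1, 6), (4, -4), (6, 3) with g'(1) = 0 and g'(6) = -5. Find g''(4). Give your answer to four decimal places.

10.2000

Let m_i = g''(x_i). Step sizes h_i = 3, 2; slopes of the chords Δ_i = (y_(i+1) - y_i)/h_i = -10/3, 7/2.
  3·m_0 + 10·m_1 + 2·m_2 = 6(Δ_1 - Δ_0) = 41
Clamped end conditions give two more equations: 2h_0·m_0 + h_0·m_1 = 6(Δ_0 - g'(1)) = -20 and h_1·m_1 + 2h_1·m_2 = 6(g'(6) - Δ_1) = -51.
Forward elimination and back-substitution give m_0 = -253/30, m_1 = 51/5, m_2 = -357/20.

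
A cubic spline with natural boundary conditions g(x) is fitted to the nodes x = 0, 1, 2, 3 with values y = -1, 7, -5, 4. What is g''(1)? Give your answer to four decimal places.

Let M_i = g''(x_i). Step sizes h_i = 1, 1, 1; slopes of the chords Δ_i = (y_(i+1) - y_i)/h_i = 8, -12, 9.
  1·M_0 + 4·M_1 + 1·M_2 = 6(Δ_1 - Δ_0) = -120
  1·M_1 + 4·M_2 + 1·M_3 = 6(Δ_2 - Δ_1) = 126
Natural end conditions: M_0 = M_3 = 0.
Hence M_0 = 0, M_1 = -202/5, M_2 = 208/5, M_3 = 0.

-40.4000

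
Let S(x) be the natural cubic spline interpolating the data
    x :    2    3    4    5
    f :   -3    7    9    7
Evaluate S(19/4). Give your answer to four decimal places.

Put M_i = S'' at the i-th knot. Here h = (1, 1, 1) and Δ = (10, 2, -2), so the interior equations h_(i-1)·M_(i-1) + 2(h_(i-1)+h_i)·M_i + h_i·M_(i+1) = 6(Δ_i − Δ_(i-1)) read
  1·M_0 + 4·M_1 + 1·M_2 = 6(Δ_1 - Δ_0) = -48
  1·M_1 + 4·M_2 + 1·M_3 = 6(Δ_2 - Δ_1) = -24
Natural end conditions: M_0 = M_3 = 0.
Forward elimination and back-substitution give M_0 = 0, M_1 = -56/5, M_2 = -16/5, M_3 = 0.
On [4, 5], S(x) = 9 - 14/15·(x - 4) - 8/5·(x - 4)² + 8/15·(x - 4)³.
With (x - 4) = 3/4: S(19/4) = 61/8.

7.6250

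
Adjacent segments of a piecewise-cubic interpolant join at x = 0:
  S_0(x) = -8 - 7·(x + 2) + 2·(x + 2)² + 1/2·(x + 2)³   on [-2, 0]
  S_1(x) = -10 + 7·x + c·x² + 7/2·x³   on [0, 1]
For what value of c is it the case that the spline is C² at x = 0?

5

S_0''(x) = 4 + 3·(x + 2), so S_0''(0) = 10. On the right, S_1''(0) = 2c, so c = 5.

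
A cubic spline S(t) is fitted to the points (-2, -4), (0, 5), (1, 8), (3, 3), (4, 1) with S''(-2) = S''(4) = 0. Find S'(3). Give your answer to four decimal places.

-2.8656

Let m_i = S''(x_i). Step sizes h_i = 2, 1, 2, 1; slopes of the chords Δ_i = (y_(i+1) - y_i)/h_i = 9/2, 3, -5/2, -2.
  2·m_0 + 6·m_1 + 1·m_2 = 6(Δ_1 - Δ_0) = -9
  1·m_1 + 6·m_2 + 2·m_3 = 6(Δ_2 - Δ_1) = -33
  2·m_2 + 6·m_3 + 1·m_4 = 6(Δ_3 - Δ_2) = 3
Natural end conditions: m_0 = m_4 = 0.
Solving the tridiagonal system: m_0 = 0, m_1 = -14/31, m_2 = -195/31, m_3 = 161/62, m_4 = 0.
On [3, 4], S'(t) = b_3 + 2c_3·(t - 3) + 3d_3·(t - 3)² with b_3 = Δ_3 - h_3(2m_3 + m_4)/6 = -533/186, c_3 = m_3/2 = 161/124, d_3 = (m_4 - m_3)/(6h_3) = -161/372. So S'(3) = -533/186.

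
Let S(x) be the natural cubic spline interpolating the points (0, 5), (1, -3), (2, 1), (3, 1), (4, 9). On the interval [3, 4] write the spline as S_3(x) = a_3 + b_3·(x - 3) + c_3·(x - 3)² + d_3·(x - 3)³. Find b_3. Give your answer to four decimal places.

2.7143

Write M_i for S''(x_i). With h_i = 1, 1, 1, 1 and divided differences Δ_i = -8, 4, 0, 8, the continuity of S' gives the tridiagonal system
  1·M_0 + 4·M_1 + 1·M_2 = 6(Δ_1 - Δ_0) = 72
  1·M_1 + 4·M_2 + 1·M_3 = 6(Δ_2 - Δ_1) = -24
  1·M_2 + 4·M_3 + 1·M_4 = 6(Δ_3 - Δ_2) = 48
Natural end conditions: M_0 = M_4 = 0.
Solving: M_0 = 0, M_1 = 153/7, M_2 = -108/7, M_3 = 111/7, M_4 = 0.
On [3, 4], with S_3(x) = a_3 + b_3·(x - 3) + c_3·(x - 3)² + d_3·(x - 3)³: c_3 = M_3/2 = 111/14, d_3 = (M_4 - M_3)/(6h_3) = -37/14, b_3 = Δ_3 - h_3(2M_3 + M_4)/6 = 19/7.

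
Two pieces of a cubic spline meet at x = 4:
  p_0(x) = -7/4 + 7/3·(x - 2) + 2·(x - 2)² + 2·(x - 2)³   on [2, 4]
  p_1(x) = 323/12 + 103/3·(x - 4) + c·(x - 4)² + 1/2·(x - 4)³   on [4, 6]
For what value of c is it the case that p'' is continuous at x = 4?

14

p_0''(x) = 4 + 12·(x - 2), so p_0''(4) = 28. On the right, p_1''(4) = 2c, so c = 14.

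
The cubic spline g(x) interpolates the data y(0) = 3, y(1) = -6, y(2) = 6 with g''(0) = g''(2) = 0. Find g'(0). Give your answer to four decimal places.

Write m_i for g''(x_i). With h_i = 1, 1 and divided differences Δ_i = -9, 12, the continuity of g' gives the tridiagonal system
  1·m_0 + 4·m_1 + 1·m_2 = 6(Δ_1 - Δ_0) = 126
Natural end conditions: m_0 = m_2 = 0.
Hence m_0 = 0, m_1 = 63/2, m_2 = 0.
On [0, 1], g'(x) = b_0 + 2c_0·x + 3d_0·x² with b_0 = Δ_0 - h_0(2m_0 + m_1)/6 = -57/4, c_0 = m_0/2 = 0, d_0 = (m_1 - m_0)/(6h_0) = 21/4. So g'(0) = -57/4.

-14.2500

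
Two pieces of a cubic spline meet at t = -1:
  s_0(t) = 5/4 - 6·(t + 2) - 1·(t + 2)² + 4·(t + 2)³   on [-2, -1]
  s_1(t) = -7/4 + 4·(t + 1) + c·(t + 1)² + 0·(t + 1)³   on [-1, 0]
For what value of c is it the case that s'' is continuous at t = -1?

s_0''(t) = -2 + 24·(t + 2), so s_0''(-1) = 22. On the right, s_1''(-1) = 2c, so c = 11.

11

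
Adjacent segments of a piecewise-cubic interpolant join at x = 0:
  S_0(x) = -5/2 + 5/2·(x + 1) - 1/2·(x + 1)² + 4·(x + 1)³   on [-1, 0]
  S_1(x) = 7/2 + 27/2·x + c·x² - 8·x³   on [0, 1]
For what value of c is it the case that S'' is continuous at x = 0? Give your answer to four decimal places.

11.5000

S_0''(x) = -1 + 24·(x + 1), so S_0''(0) = 23. On the right, S_1''(0) = 2c, so c = 23/2.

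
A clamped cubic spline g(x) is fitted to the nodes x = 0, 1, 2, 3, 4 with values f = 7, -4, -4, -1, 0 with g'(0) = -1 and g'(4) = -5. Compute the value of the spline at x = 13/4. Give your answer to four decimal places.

-0.1398

With σ_i denoting the second derivative at x_i, h_i = 1, 1, 1, 1, and Δ_i = (y_(i+1) − y_i)/h_i = -11, 0, 3, 1:
  1·σ_0 + 4·σ_1 + 1·σ_2 = 6(Δ_1 - Δ_0) = 66
  1·σ_1 + 4·σ_2 + 1·σ_3 = 6(Δ_2 - Δ_1) = 18
  1·σ_2 + 4·σ_3 + 1·σ_4 = 6(Δ_3 - Δ_2) = -12
Clamped end conditions give two more equations: 2h_0·σ_0 + h_0·σ_1 = 6(Δ_0 - g'(0)) = -60 and h_3·σ_3 + 2h_3·σ_4 = 6(g'(4) - Δ_3) = -36.
Forward elimination and back-substitution give σ_0 = -1237/28, σ_1 = 397/14, σ_2 = -13/4, σ_3 = 37/14, σ_4 = -541/28.
On [3, 4], g(x) = -1 + 187/56·(x - 3) + 37/28·(x - 3)² - 205/56·(x - 3)³.
With (x - 3) = 1/4: g(13/4) = -501/3584.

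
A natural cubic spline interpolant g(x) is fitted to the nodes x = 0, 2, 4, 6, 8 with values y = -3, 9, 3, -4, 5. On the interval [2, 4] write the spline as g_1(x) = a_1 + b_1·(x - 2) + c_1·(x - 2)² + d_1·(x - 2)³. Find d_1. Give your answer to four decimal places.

With M_i denoting the second derivative at x_i, h_i = 2, 2, 2, 2, and Δ_i = (y_(i+1) − y_i)/h_i = 6, -3, -7/2, 9/2:
  2·M_0 + 8·M_1 + 2·M_2 = 6(Δ_1 - Δ_0) = -54
  2·M_1 + 8·M_2 + 2·M_3 = 6(Δ_2 - Δ_1) = -3
  2·M_2 + 8·M_3 + 2·M_4 = 6(Δ_3 - Δ_2) = 48
Natural end conditions: M_0 = M_4 = 0.
Solving the tridiagonal system: M_0 = 0, M_1 = -375/56, M_2 = -3/14, M_3 = 339/56, M_4 = 0.
On [2, 4], with g_1(x) = a_1 + b_1·(x - 2) + c_1·(x - 2)² + d_1·(x - 2)³: c_1 = M_1/2 = -375/112, d_1 = (M_2 - M_1)/(6h_1) = 121/224, b_1 = Δ_1 - h_1(2M_1 + M_2)/6 = 43/28.

0.5402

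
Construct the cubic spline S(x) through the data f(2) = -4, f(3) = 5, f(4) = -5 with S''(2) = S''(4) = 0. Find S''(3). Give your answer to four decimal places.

Let M_i = S''(x_i). Step sizes h_i = 1, 1; slopes of the chords Δ_i = (y_(i+1) - y_i)/h_i = 9, -10.
  1·M_0 + 4·M_1 + 1·M_2 = 6(Δ_1 - Δ_0) = -114
Natural end conditions: M_0 = M_2 = 0.
Solving the tridiagonal system: M_0 = 0, M_1 = -57/2, M_2 = 0.

-28.5000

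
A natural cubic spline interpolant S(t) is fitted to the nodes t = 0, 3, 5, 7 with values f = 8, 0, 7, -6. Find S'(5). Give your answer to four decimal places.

With M_i denoting the second derivative at x_i, h_i = 3, 2, 2, and Δ_i = (y_(i+1) − y_i)/h_i = -8/3, 7/2, -13/2:
  3·M_0 + 10·M_1 + 2·M_2 = 6(Δ_1 - Δ_0) = 37
  2·M_1 + 8·M_2 + 2·M_3 = 6(Δ_2 - Δ_1) = -60
Natural end conditions: M_0 = M_3 = 0.
Hence M_0 = 0, M_1 = 104/19, M_2 = -337/38, M_3 = 0.
On [5, 7], S'(t) = b_2 + 2c_2·(t - 5) + 3d_2·(t - 5)² with b_2 = Δ_2 - h_2(2M_2 + M_3)/6 = -67/114, c_2 = M_2/2 = -337/76, d_2 = (M_3 - M_2)/(6h_2) = 337/456. So S'(5) = -67/114.

-0.5877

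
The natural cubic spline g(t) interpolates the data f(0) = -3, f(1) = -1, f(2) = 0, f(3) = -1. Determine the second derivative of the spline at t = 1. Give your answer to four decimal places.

-0.8000

Put σ_i = g'' at the i-th knot. Here h = (1, 1, 1) and Δ = (2, 1, -1), so the interior equations h_(i-1)·σ_(i-1) + 2(h_(i-1)+h_i)·σ_i + h_i·σ_(i+1) = 6(Δ_i − Δ_(i-1)) read
  1·σ_0 + 4·σ_1 + 1·σ_2 = 6(Δ_1 - Δ_0) = -6
  1·σ_1 + 4·σ_2 + 1·σ_3 = 6(Δ_2 - Δ_1) = -12
Natural end conditions: σ_0 = σ_3 = 0.
Solving: σ_0 = 0, σ_1 = -4/5, σ_2 = -14/5, σ_3 = 0.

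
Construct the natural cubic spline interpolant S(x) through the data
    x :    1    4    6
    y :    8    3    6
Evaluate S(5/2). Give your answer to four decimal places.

4.4313

Let M_i = S''(x_i). Step sizes h_i = 3, 2; slopes of the chords Δ_i = (y_(i+1) - y_i)/h_i = -5/3, 3/2.
  3·M_0 + 10·M_1 + 2·M_2 = 6(Δ_1 - Δ_0) = 19
Natural end conditions: M_0 = M_2 = 0.
Hence M_0 = 0, M_1 = 19/10, M_2 = 0.
On [1, 4], S(x) = 8 - 157/60·(x - 1) + 0·(x - 1)² + 19/180·(x - 1)³.
With (x - 1) = 3/2: S(5/2) = 709/160.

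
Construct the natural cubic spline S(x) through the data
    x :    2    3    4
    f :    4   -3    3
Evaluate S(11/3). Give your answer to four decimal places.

With σ_i denoting the second derivative at x_i, h_i = 1, 1, and Δ_i = (y_(i+1) − y_i)/h_i = -7, 6:
  1·σ_0 + 4·σ_1 + 1·σ_2 = 6(Δ_1 - Δ_0) = 78
Natural end conditions: σ_0 = σ_2 = 0.
Hence σ_0 = 0, σ_1 = 39/2, σ_2 = 0.
On [3, 4], S(x) = -3 - 1/2·(x - 3) + 39/4·(x - 3)² - 13/4·(x - 3)³.
With (x - 3) = 2/3: S(11/3) = 1/27.

0.0370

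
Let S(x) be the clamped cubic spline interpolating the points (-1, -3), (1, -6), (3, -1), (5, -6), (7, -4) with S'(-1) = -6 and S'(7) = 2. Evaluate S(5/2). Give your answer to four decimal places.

-1.5159

Let σ_i = S''(x_i). Step sizes h_i = 2, 2, 2, 2; slopes of the chords Δ_i = (y_(i+1) - y_i)/h_i = -3/2, 5/2, -5/2, 1.
  2·σ_0 + 8·σ_1 + 2·σ_2 = 6(Δ_1 - Δ_0) = 24
  2·σ_1 + 8·σ_2 + 2·σ_3 = 6(Δ_2 - Δ_1) = -30
  2·σ_2 + 8·σ_3 + 2·σ_4 = 6(Δ_3 - Δ_2) = 21
Clamped end conditions give two more equations: 2h_0·σ_0 + h_0·σ_1 = 6(Δ_0 - S'(-1)) = 27 and h_3·σ_3 + 2h_3·σ_4 = 6(S'(7) - Δ_3) = 6.
Solving: σ_0 = 583/112, σ_1 = 173/56, σ_2 = -89/16, σ_3 = 233/56, σ_4 = -65/112.
On [1, 3], S(x) = -6 + 257/112·(x - 1) + 173/112·(x - 1)² - 323/448·(x - 1)³.
With (x - 1) = 3/2: S(5/2) = -5433/3584.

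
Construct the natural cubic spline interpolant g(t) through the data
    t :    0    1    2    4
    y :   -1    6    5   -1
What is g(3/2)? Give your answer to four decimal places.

With σ_i denoting the second derivative at x_i, h_i = 1, 1, 2, and Δ_i = (y_(i+1) − y_i)/h_i = 7, -1, -3:
  1·σ_0 + 4·σ_1 + 1·σ_2 = 6(Δ_1 - Δ_0) = -48
  1·σ_1 + 6·σ_2 + 2·σ_3 = 6(Δ_2 - Δ_1) = -12
Natural end conditions: σ_0 = σ_3 = 0.
Hence σ_0 = 0, σ_1 = -12, σ_2 = 0, σ_3 = 0.
On [1, 2], g(t) = 6 + 3·(t - 1) - 6·(t - 1)² + 2·(t - 1)³.
With (t - 1) = 1/2: g(3/2) = 25/4.

6.2500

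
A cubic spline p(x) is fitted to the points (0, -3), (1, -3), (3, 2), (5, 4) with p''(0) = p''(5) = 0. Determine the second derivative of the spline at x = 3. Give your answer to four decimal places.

With M_i denoting the second derivative at x_i, h_i = 1, 2, 2, and Δ_i = (y_(i+1) − y_i)/h_i = 0, 5/2, 1:
  1·M_0 + 6·M_1 + 2·M_2 = 6(Δ_1 - Δ_0) = 15
  2·M_1 + 8·M_2 + 2·M_3 = 6(Δ_2 - Δ_1) = -9
Natural end conditions: M_0 = M_3 = 0.
Forward elimination and back-substitution give M_0 = 0, M_1 = 69/22, M_2 = -21/11, M_3 = 0.

-1.9091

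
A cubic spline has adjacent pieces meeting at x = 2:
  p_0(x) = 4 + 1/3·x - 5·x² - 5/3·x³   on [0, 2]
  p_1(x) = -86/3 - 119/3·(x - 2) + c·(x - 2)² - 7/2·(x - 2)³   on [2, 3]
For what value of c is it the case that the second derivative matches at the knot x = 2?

-15

p_0''(x) = -10 - 10·x, so p_0''(2) = -30. On the right, p_1''(2) = 2c, so c = -15.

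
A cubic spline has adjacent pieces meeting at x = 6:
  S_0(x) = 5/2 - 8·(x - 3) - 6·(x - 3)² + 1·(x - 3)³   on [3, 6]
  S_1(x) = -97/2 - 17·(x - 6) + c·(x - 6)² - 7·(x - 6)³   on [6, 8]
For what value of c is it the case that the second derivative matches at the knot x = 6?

S_0''(x) = -12 + 6·(x - 3), so S_0''(6) = 6. On the right, S_1''(6) = 2c, so c = 3.

3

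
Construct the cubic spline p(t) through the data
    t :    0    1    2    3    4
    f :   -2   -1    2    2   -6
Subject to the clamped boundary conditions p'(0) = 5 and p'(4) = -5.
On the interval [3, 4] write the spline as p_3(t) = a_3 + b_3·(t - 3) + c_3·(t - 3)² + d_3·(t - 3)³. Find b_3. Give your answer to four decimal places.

Write M_i for p''(x_i). With h_i = 1, 1, 1, 1 and divided differences Δ_i = 1, 3, 0, -8, the continuity of p' gives the tridiagonal system
  1·M_0 + 4·M_1 + 1·M_2 = 6(Δ_1 - Δ_0) = 12
  1·M_1 + 4·M_2 + 1·M_3 = 6(Δ_2 - Δ_1) = -18
  1·M_2 + 4·M_3 + 1·M_4 = 6(Δ_3 - Δ_2) = -48
Clamped end conditions give two more equations: 2h_0·M_0 + h_0·M_1 = 6(Δ_0 - p'(0)) = -24 and h_3·M_3 + 2h_3·M_4 = 6(p'(4) - Δ_3) = 18.
Solving the tridiagonal system: M_0 = -221/14, M_1 = 53/7, M_2 = -5/2, M_3 = -109/7, M_4 = 235/14.
On [3, 4], with p_3(t) = a_3 + b_3·(t - 3) + c_3·(t - 3)² + d_3·(t - 3)³: c_3 = M_3/2 = -109/14, d_3 = (M_4 - M_3)/(6h_3) = 151/28, b_3 = Δ_3 - h_3(2M_3 + M_4)/6 = -157/28.

-5.6071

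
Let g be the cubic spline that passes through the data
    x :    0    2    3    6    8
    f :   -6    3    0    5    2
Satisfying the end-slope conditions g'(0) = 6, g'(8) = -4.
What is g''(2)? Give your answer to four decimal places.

-9.2745

Let M_i = g''(x_i). Step sizes h_i = 2, 1, 3, 2; slopes of the chords Δ_i = (y_(i+1) - y_i)/h_i = 9/2, -3, 5/3, -3/2.
  2·M_0 + 6·M_1 + 1·M_2 = 6(Δ_1 - Δ_0) = -45
  1·M_1 + 8·M_2 + 3·M_3 = 6(Δ_2 - Δ_1) = 28
  3·M_2 + 10·M_3 + 2·M_4 = 6(Δ_3 - Δ_2) = -19
Clamped end conditions give two more equations: 2h_0·M_0 + h_0·M_1 = 6(Δ_0 - g'(0)) = -9 and h_3·M_3 + 2h_3·M_4 = 6(g'(8) - Δ_3) = -15.
Solving: M_0 = 487/204, M_1 = -473/51, M_2 = 599/102, M_3 = -55/17, M_4 = -145/68.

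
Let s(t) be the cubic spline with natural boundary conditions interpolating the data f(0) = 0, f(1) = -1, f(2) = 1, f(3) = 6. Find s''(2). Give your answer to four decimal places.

Put σ_i = s'' at the i-th knot. Here h = (1, 1, 1) and Δ = (-1, 2, 5), so the interior equations h_(i-1)·σ_(i-1) + 2(h_(i-1)+h_i)·σ_i + h_i·σ_(i+1) = 6(Δ_i − Δ_(i-1)) read
  1·σ_0 + 4·σ_1 + 1·σ_2 = 6(Δ_1 - Δ_0) = 18
  1·σ_1 + 4·σ_2 + 1·σ_3 = 6(Δ_2 - Δ_1) = 18
Natural end conditions: σ_0 = σ_3 = 0.
Solving: σ_0 = 0, σ_1 = 18/5, σ_2 = 18/5, σ_3 = 0.

3.6000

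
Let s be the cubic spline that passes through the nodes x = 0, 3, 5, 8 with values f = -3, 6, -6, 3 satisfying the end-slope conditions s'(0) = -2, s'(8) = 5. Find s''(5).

8

Put σ_i = s'' at the i-th knot. Here h = (3, 2, 3) and Δ = (3, -6, 3), so the interior equations h_(i-1)·σ_(i-1) + 2(h_(i-1)+h_i)·σ_i + h_i·σ_(i+1) = 6(Δ_i − Δ_(i-1)) read
  3·σ_0 + 10·σ_1 + 2·σ_2 = 6(Δ_1 - Δ_0) = -54
  2·σ_1 + 10·σ_2 + 3·σ_3 = 6(Δ_2 - Δ_1) = 54
Clamped end conditions give two more equations: 2h_0·σ_0 + h_0·σ_1 = 6(Δ_0 - s'(0)) = 30 and h_2·σ_2 + 2h_2·σ_3 = 6(s'(8) - Δ_2) = 12.
Solving: σ_0 = 10, σ_1 = -10, σ_2 = 8, σ_3 = -2.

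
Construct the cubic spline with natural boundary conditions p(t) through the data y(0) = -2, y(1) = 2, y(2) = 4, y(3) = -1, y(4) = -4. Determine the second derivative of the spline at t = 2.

Write M_i for p''(x_i). With h_i = 1, 1, 1, 1 and divided differences Δ_i = 4, 2, -5, -3, the continuity of p' gives the tridiagonal system
  1·M_0 + 4·M_1 + 1·M_2 = 6(Δ_1 - Δ_0) = -12
  1·M_1 + 4·M_2 + 1·M_3 = 6(Δ_2 - Δ_1) = -42
  1·M_2 + 4·M_3 + 1·M_4 = 6(Δ_3 - Δ_2) = 12
Natural end conditions: M_0 = M_4 = 0.
Hence M_0 = 0, M_1 = 0, M_2 = -12, M_3 = 6, M_4 = 0.

-12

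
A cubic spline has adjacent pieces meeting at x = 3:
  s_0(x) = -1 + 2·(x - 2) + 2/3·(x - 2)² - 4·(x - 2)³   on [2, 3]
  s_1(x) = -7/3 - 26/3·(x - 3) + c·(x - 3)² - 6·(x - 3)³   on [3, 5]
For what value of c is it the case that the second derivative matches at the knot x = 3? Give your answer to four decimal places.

-11.3333

s_0''(x) = 4/3 - 24·(x - 2), so s_0''(3) = -68/3. On the right, s_1''(3) = 2c, so c = -34/3.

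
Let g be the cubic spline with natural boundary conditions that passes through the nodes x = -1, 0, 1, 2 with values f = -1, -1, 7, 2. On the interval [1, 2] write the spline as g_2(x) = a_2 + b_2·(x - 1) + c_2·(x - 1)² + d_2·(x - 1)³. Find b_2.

3

Write M_i for g''(x_i). With h_i = 1, 1, 1 and divided differences Δ_i = 0, 8, -5, the continuity of g' gives the tridiagonal system
  1·M_0 + 4·M_1 + 1·M_2 = 6(Δ_1 - Δ_0) = 48
  1·M_1 + 4·M_2 + 1·M_3 = 6(Δ_2 - Δ_1) = -78
Natural end conditions: M_0 = M_3 = 0.
Forward elimination and back-substitution give M_0 = 0, M_1 = 18, M_2 = -24, M_3 = 0.
On [1, 2], with g_2(x) = a_2 + b_2·(x - 1) + c_2·(x - 1)² + d_2·(x - 1)³: c_2 = M_2/2 = -12, d_2 = (M_3 - M_2)/(6h_2) = 4, b_2 = Δ_2 - h_2(2M_2 + M_3)/6 = 3.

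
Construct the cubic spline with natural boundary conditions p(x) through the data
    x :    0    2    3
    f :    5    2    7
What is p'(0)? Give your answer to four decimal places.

-3.6667

Write M_i for p''(x_i). With h_i = 2, 1 and divided differences Δ_i = -3/2, 5, the continuity of p' gives the tridiagonal system
  2·M_0 + 6·M_1 + 1·M_2 = 6(Δ_1 - Δ_0) = 39
Natural end conditions: M_0 = M_2 = 0.
Hence M_0 = 0, M_1 = 13/2, M_2 = 0.
On [0, 2], p'(x) = b_0 + 2c_0·x + 3d_0·x² with b_0 = Δ_0 - h_0(2M_0 + M_1)/6 = -11/3, c_0 = M_0/2 = 0, d_0 = (M_1 - M_0)/(6h_0) = 13/24. So p'(0) = -11/3.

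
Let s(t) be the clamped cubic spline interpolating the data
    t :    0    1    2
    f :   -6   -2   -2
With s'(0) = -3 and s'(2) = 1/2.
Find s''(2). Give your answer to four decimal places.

With σ_i denoting the second derivative at x_i, h_i = 1, 1, and Δ_i = (y_(i+1) − y_i)/h_i = 4, 0:
  1·σ_0 + 4·σ_1 + 1·σ_2 = 6(Δ_1 - Δ_0) = -24
Clamped end conditions give two more equations: 2h_0·σ_0 + h_0·σ_1 = 6(Δ_0 - s'(0)) = 42 and h_1·σ_1 + 2h_1·σ_2 = 6(s'(2) - Δ_1) = 3.
Forward elimination and back-substitution give σ_0 = 115/4, σ_1 = -31/2, σ_2 = 37/4.

9.2500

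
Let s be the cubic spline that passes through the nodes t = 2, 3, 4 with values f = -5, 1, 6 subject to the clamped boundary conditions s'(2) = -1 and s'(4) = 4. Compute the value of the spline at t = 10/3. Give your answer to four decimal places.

Put M_i = s'' at the i-th knot. Here h = (1, 1) and Δ = (6, 5), so the interior equations h_(i-1)·M_(i-1) + 2(h_(i-1)+h_i)·M_i + h_i·M_(i+1) = 6(Δ_i − Δ_(i-1)) read
  1·M_0 + 4·M_1 + 1·M_2 = 6(Δ_1 - Δ_0) = -6
Clamped end conditions give two more equations: 2h_0·M_0 + h_0·M_1 = 6(Δ_0 - s'(2)) = 42 and h_1·M_1 + 2h_1·M_2 = 6(s'(4) - Δ_1) = -6.
Solving the tridiagonal system: M_0 = 25, M_1 = -8, M_2 = 1.
On [3, 4], s(t) = 1 + 15/2·(t - 3) - 4·(t - 3)² + 3/2·(t - 3)³.
With (t - 3) = 1/3: s(10/3) = 28/9.

3.1111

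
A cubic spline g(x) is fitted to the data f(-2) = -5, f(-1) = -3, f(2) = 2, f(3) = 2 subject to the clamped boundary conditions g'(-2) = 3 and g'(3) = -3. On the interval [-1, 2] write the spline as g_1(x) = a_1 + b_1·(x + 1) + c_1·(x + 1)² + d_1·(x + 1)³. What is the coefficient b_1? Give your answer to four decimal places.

With m_i denoting the second derivative at x_i, h_i = 1, 3, 1, and Δ_i = (y_(i+1) − y_i)/h_i = 2, 5/3, 0:
  1·m_0 + 8·m_1 + 3·m_2 = 6(Δ_1 - Δ_0) = -2
  3·m_1 + 8·m_2 + 1·m_3 = 6(Δ_2 - Δ_1) = -10
Clamped end conditions give two more equations: 2h_0·m_0 + h_0·m_1 = 6(Δ_0 - g'(-2)) = -6 and h_2·m_2 + 2h_2·m_3 = 6(g'(3) - Δ_2) = -18.
Hence m_0 = -28/9, m_1 = 2/9, m_2 = -2/9, m_3 = -80/9.
On [-1, 2], with g_1(x) = a_1 + b_1·(x + 1) + c_1·(x + 1)² + d_1·(x + 1)³: c_1 = m_1/2 = 1/9, d_1 = (m_2 - m_1)/(6h_1) = -2/81, b_1 = Δ_1 - h_1(2m_1 + m_2)/6 = 14/9.

1.5556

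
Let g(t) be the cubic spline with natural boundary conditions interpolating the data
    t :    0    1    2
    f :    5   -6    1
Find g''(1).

27

Write M_i for g''(x_i). With h_i = 1, 1 and divided differences Δ_i = -11, 7, the continuity of g' gives the tridiagonal system
  1·M_0 + 4·M_1 + 1·M_2 = 6(Δ_1 - Δ_0) = 108
Natural end conditions: M_0 = M_2 = 0.
Forward elimination and back-substitution give M_0 = 0, M_1 = 27, M_2 = 0.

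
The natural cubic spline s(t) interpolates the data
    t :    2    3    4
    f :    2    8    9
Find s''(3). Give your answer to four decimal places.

-7.5000

Put M_i = s'' at the i-th knot. Here h = (1, 1) and Δ = (6, 1), so the interior equations h_(i-1)·M_(i-1) + 2(h_(i-1)+h_i)·M_i + h_i·M_(i+1) = 6(Δ_i − Δ_(i-1)) read
  1·M_0 + 4·M_1 + 1·M_2 = 6(Δ_1 - Δ_0) = -30
Natural end conditions: M_0 = M_2 = 0.
Hence M_0 = 0, M_1 = -15/2, M_2 = 0.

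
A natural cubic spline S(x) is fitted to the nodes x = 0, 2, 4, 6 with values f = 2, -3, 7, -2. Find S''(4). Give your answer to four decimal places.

-9.1000

Write M_i for S''(x_i). With h_i = 2, 2, 2 and divided differences Δ_i = -5/2, 5, -9/2, the continuity of S' gives the tridiagonal system
  2·M_0 + 8·M_1 + 2·M_2 = 6(Δ_1 - Δ_0) = 45
  2·M_1 + 8·M_2 + 2·M_3 = 6(Δ_2 - Δ_1) = -57
Natural end conditions: M_0 = M_3 = 0.
Hence M_0 = 0, M_1 = 79/10, M_2 = -91/10, M_3 = 0.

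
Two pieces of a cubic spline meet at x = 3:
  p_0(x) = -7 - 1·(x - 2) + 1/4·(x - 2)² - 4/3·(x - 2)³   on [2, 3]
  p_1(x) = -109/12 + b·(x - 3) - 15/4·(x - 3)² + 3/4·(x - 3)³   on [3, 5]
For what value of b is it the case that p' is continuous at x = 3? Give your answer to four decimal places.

-4.5000

p_0'(x) = -1 + 1/2·(x - 2) - 4·(x - 2)², so p_0'(3) = -9/2. On the right, p_1'(3) = b, so b = -9/2.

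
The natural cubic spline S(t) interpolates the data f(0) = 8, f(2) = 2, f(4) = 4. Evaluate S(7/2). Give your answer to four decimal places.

Let m_i = S''(x_i). Step sizes h_i = 2, 2; slopes of the chords Δ_i = (y_(i+1) - y_i)/h_i = -3, 1.
  2·m_0 + 8·m_1 + 2·m_2 = 6(Δ_1 - Δ_0) = 24
Natural end conditions: m_0 = m_2 = 0.
Forward elimination and back-substitution give m_0 = 0, m_1 = 3, m_2 = 0.
On [2, 4], S(t) = 2 - 1·(t - 2) + 3/2·(t - 2)² - 1/4·(t - 2)³.
With (t - 2) = 3/2: S(7/2) = 97/32.

3.0313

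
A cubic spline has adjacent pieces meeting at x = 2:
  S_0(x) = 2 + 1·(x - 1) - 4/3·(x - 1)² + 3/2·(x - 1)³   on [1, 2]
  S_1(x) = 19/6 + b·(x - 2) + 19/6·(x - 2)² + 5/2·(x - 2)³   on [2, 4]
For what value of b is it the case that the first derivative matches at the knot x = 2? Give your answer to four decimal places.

2.8333

S_0'(x) = 1 - 8/3·(x - 1) + 9/2·(x - 1)², so S_0'(2) = 17/6. On the right, S_1'(2) = b, so b = 17/6.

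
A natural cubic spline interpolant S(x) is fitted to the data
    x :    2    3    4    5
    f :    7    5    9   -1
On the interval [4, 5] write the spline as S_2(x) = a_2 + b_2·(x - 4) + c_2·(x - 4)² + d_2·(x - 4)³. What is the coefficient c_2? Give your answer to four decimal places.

-12.4000

Write σ_i for S''(x_i). With h_i = 1, 1, 1 and divided differences Δ_i = -2, 4, -10, the continuity of S' gives the tridiagonal system
  1·σ_0 + 4·σ_1 + 1·σ_2 = 6(Δ_1 - Δ_0) = 36
  1·σ_1 + 4·σ_2 + 1·σ_3 = 6(Δ_2 - Δ_1) = -84
Natural end conditions: σ_0 = σ_3 = 0.
Forward elimination and back-substitution give σ_0 = 0, σ_1 = 76/5, σ_2 = -124/5, σ_3 = 0.
On [4, 5], with S_2(x) = a_2 + b_2·(x - 4) + c_2·(x - 4)² + d_2·(x - 4)³: c_2 = σ_2/2 = -62/5, d_2 = (σ_3 - σ_2)/(6h_2) = 62/15, b_2 = Δ_2 - h_2(2σ_2 + σ_3)/6 = -26/15.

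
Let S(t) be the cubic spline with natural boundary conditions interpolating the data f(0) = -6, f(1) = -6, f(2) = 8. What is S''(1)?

21

Let m_i = S''(x_i). Step sizes h_i = 1, 1; slopes of the chords Δ_i = (y_(i+1) - y_i)/h_i = 0, 14.
  1·m_0 + 4·m_1 + 1·m_2 = 6(Δ_1 - Δ_0) = 84
Natural end conditions: m_0 = m_2 = 0.
Forward elimination and back-substitution give m_0 = 0, m_1 = 21, m_2 = 0.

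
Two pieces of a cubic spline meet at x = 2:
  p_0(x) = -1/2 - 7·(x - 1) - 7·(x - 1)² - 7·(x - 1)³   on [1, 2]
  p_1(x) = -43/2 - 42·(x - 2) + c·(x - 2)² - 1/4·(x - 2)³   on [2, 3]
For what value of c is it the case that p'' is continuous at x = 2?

p_0''(x) = -14 - 42·(x - 1), so p_0''(2) = -56. On the right, p_1''(2) = 2c, so c = -28.

-28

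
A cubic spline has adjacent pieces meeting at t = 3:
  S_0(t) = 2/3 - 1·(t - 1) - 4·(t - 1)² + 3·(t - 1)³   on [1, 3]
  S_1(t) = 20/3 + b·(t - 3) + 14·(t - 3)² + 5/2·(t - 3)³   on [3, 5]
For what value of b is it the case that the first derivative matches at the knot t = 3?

S_0'(t) = -1 - 8·(t - 1) + 9·(t - 1)², so S_0'(3) = 19. On the right, S_1'(3) = b, so b = 19.

19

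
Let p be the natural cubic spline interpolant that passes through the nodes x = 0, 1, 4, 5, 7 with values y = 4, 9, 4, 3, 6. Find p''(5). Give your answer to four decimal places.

Put M_i = p'' at the i-th knot. Here h = (1, 3, 1, 2) and Δ = (5, -5/3, -1, 3/2), so the interior equations h_(i-1)·M_(i-1) + 2(h_(i-1)+h_i)·M_i + h_i·M_(i+1) = 6(Δ_i − Δ_(i-1)) read
  1·M_0 + 8·M_1 + 3·M_2 = 6(Δ_1 - Δ_0) = -40
  3·M_1 + 8·M_2 + 1·M_3 = 6(Δ_2 - Δ_1) = 4
  1·M_2 + 6·M_3 + 2·M_4 = 6(Δ_3 - Δ_2) = 15
Natural end conditions: M_0 = M_4 = 0.
Solving the tridiagonal system: M_0 = 0, M_1 = -1907/322, M_2 = 396/161, M_3 = 673/322, M_4 = 0.

2.0901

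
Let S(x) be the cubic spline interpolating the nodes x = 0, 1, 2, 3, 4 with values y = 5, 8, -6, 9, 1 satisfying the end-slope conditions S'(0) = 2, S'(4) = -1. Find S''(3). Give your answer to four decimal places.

-66.2143

Write σ_i for S''(x_i). With h_i = 1, 1, 1, 1 and divided differences Δ_i = 3, -14, 15, -8, the continuity of S' gives the tridiagonal system
  1·σ_0 + 4·σ_1 + 1·σ_2 = 6(Δ_1 - Δ_0) = -102
  1·σ_1 + 4·σ_2 + 1·σ_3 = 6(Δ_2 - Δ_1) = 174
  1·σ_2 + 4·σ_3 + 1·σ_4 = 6(Δ_3 - Δ_2) = -138
Clamped end conditions give two more equations: 2h_0·σ_0 + h_0·σ_1 = 6(Δ_0 - S'(0)) = 6 and h_3·σ_3 + 2h_3·σ_4 = 6(S'(4) - Δ_3) = 42.
Hence σ_0 = 795/28, σ_1 = -711/14, σ_2 = 291/4, σ_3 = -927/14, σ_4 = 1515/28.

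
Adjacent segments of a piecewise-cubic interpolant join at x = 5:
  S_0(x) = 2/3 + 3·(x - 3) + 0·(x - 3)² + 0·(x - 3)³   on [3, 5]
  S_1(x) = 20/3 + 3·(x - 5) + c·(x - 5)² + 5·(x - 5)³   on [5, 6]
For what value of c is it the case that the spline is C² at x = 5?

S_0''(x) = 0 + 0·(x - 3), so S_0''(5) = 0. On the right, S_1''(5) = 2c, so c = 0.

0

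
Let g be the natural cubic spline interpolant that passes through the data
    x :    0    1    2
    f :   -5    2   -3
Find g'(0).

Let M_i = g''(x_i). Step sizes h_i = 1, 1; slopes of the chords Δ_i = (y_(i+1) - y_i)/h_i = 7, -5.
  1·M_0 + 4·M_1 + 1·M_2 = 6(Δ_1 - Δ_0) = -72
Natural end conditions: M_0 = M_2 = 0.
Hence M_0 = 0, M_1 = -18, M_2 = 0.
On [0, 1], g'(x) = b_0 + 2c_0·x + 3d_0·x² with b_0 = Δ_0 - h_0(2M_0 + M_1)/6 = 10, c_0 = M_0/2 = 0, d_0 = (M_1 - M_0)/(6h_0) = -3. So g'(0) = 10.

10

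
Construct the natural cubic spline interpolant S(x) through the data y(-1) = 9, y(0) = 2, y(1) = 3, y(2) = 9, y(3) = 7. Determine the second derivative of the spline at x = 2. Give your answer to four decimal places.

Let M_i = S''(x_i). Step sizes h_i = 1, 1, 1, 1; slopes of the chords Δ_i = (y_(i+1) - y_i)/h_i = -7, 1, 6, -2.
  1·M_0 + 4·M_1 + 1·M_2 = 6(Δ_1 - Δ_0) = 48
  1·M_1 + 4·M_2 + 1·M_3 = 6(Δ_2 - Δ_1) = 30
  1·M_2 + 4·M_3 + 1·M_4 = 6(Δ_3 - Δ_2) = -48
Natural end conditions: M_0 = M_4 = 0.
Forward elimination and back-substitution give M_0 = 0, M_1 = 69/7, M_2 = 60/7, M_3 = -99/7, M_4 = 0.

-14.1429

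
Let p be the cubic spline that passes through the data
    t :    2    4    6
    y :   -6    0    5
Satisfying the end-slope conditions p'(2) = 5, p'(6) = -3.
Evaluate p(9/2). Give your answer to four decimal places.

Put M_i = p'' at the i-th knot. Here h = (2, 2) and Δ = (3, 5/2), so the interior equations h_(i-1)·M_(i-1) + 2(h_(i-1)+h_i)·M_i + h_i·M_(i+1) = 6(Δ_i − Δ_(i-1)) read
  2·M_0 + 8·M_1 + 2·M_2 = 6(Δ_1 - Δ_0) = -3
Clamped end conditions give two more equations: 2h_0·M_0 + h_0·M_1 = 6(Δ_0 - p'(2)) = -12 and h_1·M_1 + 2h_1·M_2 = 6(p'(6) - Δ_1) = -33.
Solving the tridiagonal system: M_0 = -37/8, M_1 = 13/4, M_2 = -79/8.
On [4, 6], p(t) = 0 + 29/8·(t - 4) + 13/8·(t - 4)² - 35/32·(t - 4)³.
With (t - 4) = 1/2: p(9/2) = 533/256.

2.0820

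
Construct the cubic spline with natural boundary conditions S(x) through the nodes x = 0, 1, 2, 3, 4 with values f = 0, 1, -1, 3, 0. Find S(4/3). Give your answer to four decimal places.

With M_i denoting the second derivative at x_i, h_i = 1, 1, 1, 1, and Δ_i = (y_(i+1) − y_i)/h_i = 1, -2, 4, -3:
  1·M_0 + 4·M_1 + 1·M_2 = 6(Δ_1 - Δ_0) = -18
  1·M_1 + 4·M_2 + 1·M_3 = 6(Δ_2 - Δ_1) = 36
  1·M_2 + 4·M_3 + 1·M_4 = 6(Δ_3 - Δ_2) = -42
Natural end conditions: M_0 = M_4 = 0.
Solving the tridiagonal system: M_0 = 0, M_1 = -57/7, M_2 = 102/7, M_3 = -99/7, M_4 = 0.
On [1, 2], S(x) = 1 - 12/7·(x - 1) - 57/14·(x - 1)² + 53/14·(x - 1)³.
With (x - 1) = 1/3: S(4/3) = 22/189.

0.1164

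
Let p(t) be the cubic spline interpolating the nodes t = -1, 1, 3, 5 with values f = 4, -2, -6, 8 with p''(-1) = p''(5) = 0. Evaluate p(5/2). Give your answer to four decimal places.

-6.3750

Let M_i = p''(x_i). Step sizes h_i = 2, 2, 2; slopes of the chords Δ_i = (y_(i+1) - y_i)/h_i = -3, -2, 7.
  2·M_0 + 8·M_1 + 2·M_2 = 6(Δ_1 - Δ_0) = 6
  2·M_1 + 8·M_2 + 2·M_3 = 6(Δ_2 - Δ_1) = 54
Natural end conditions: M_0 = M_3 = 0.
Solving the tridiagonal system: M_0 = 0, M_1 = -1, M_2 = 7, M_3 = 0.
On [1, 3], p(t) = -2 - 11/3·(t - 1) - 1/2·(t - 1)² + 2/3·(t - 1)³.
With (t - 1) = 3/2: p(5/2) = -51/8.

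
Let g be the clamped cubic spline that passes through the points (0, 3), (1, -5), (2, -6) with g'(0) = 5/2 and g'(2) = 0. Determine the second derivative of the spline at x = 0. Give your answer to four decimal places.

Put σ_i = g'' at the i-th knot. Here h = (1, 1) and Δ = (-8, -1), so the interior equations h_(i-1)·σ_(i-1) + 2(h_(i-1)+h_i)·σ_i + h_i·σ_(i+1) = 6(Δ_i − Δ_(i-1)) read
  1·σ_0 + 4·σ_1 + 1·σ_2 = 6(Δ_1 - Δ_0) = 42
Clamped end conditions give two more equations: 2h_0·σ_0 + h_0·σ_1 = 6(Δ_0 - g'(0)) = -63 and h_1·σ_1 + 2h_1·σ_2 = 6(g'(2) - Δ_1) = 6.
Solving the tridiagonal system: σ_0 = -173/4, σ_1 = 47/2, σ_2 = -35/4.

-43.2500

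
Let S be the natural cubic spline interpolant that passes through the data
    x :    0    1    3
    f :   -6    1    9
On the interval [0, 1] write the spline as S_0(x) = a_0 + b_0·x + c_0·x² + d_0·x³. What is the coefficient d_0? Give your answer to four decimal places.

Write σ_i for S''(x_i). With h_i = 1, 2 and divided differences Δ_i = 7, 4, the continuity of S' gives the tridiagonal system
  1·σ_0 + 6·σ_1 + 2·σ_2 = 6(Δ_1 - Δ_0) = -18
Natural end conditions: σ_0 = σ_2 = 0.
Solving the tridiagonal system: σ_0 = 0, σ_1 = -3, σ_2 = 0.
On [0, 1], with S_0(x) = a_0 + b_0·x + c_0·x² + d_0·x³: c_0 = σ_0/2 = 0, d_0 = (σ_1 - σ_0)/(6h_0) = -1/2, b_0 = Δ_0 - h_0(2σ_0 + σ_1)/6 = 15/2.

-0.5000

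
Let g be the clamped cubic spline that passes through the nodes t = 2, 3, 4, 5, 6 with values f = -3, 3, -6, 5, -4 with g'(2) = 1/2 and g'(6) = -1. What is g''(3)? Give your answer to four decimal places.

-46.3929

Let m_i = g''(x_i). Step sizes h_i = 1, 1, 1, 1; slopes of the chords Δ_i = (y_(i+1) - y_i)/h_i = 6, -9, 11, -9.
  1·m_0 + 4·m_1 + 1·m_2 = 6(Δ_1 - Δ_0) = -90
  1·m_1 + 4·m_2 + 1·m_3 = 6(Δ_2 - Δ_1) = 120
  1·m_2 + 4·m_3 + 1·m_4 = 6(Δ_3 - Δ_2) = -120
Clamped end conditions give two more equations: 2h_0·m_0 + h_0·m_1 = 6(Δ_0 - g'(2)) = 33 and h_3·m_3 + 2h_3·m_4 = 6(g'(6) - Δ_3) = 48.
Forward elimination and back-substitution give m_0 = 2223/56, m_1 = -1299/28, m_2 = 447/8, m_3 = -1599/28, m_4 = 2943/56.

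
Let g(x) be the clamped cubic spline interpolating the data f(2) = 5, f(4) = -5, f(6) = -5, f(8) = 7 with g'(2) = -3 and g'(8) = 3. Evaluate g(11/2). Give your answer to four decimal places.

Let σ_i = g''(x_i). Step sizes h_i = 2, 2, 2; slopes of the chords Δ_i = (y_(i+1) - y_i)/h_i = -5, 0, 6.
  2·σ_0 + 8·σ_1 + 2·σ_2 = 6(Δ_1 - Δ_0) = 30
  2·σ_1 + 8·σ_2 + 2·σ_3 = 6(Δ_2 - Δ_1) = 36
Clamped end conditions give two more equations: 2h_0·σ_0 + h_0·σ_1 = 6(Δ_0 - g'(2)) = -12 and h_2·σ_2 + 2h_2·σ_3 = 6(g'(8) - Δ_2) = -18.
Solving: σ_0 = -24/5, σ_1 = 18/5, σ_2 = 27/5, σ_3 = -36/5.
On [4, 6], g(x) = -5 - 21/5·(x - 4) + 9/5·(x - 4)² + 3/20·(x - 4)³.
With (x - 4) = 3/2: g(11/2) = -1079/160.

-6.7438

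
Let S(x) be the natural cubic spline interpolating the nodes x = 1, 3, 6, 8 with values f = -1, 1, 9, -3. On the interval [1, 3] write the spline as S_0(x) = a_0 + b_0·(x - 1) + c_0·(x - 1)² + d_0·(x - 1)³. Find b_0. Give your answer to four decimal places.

With σ_i denoting the second derivative at x_i, h_i = 2, 3, 2, and Δ_i = (y_(i+1) − y_i)/h_i = 1, 8/3, -6:
  2·σ_0 + 10·σ_1 + 3·σ_2 = 6(Δ_1 - Δ_0) = 10
  3·σ_1 + 10·σ_2 + 2·σ_3 = 6(Δ_2 - Δ_1) = -52
Natural end conditions: σ_0 = σ_3 = 0.
Solving: σ_0 = 0, σ_1 = 256/91, σ_2 = -550/91, σ_3 = 0.
On [1, 3], with S_0(x) = a_0 + b_0·(x - 1) + c_0·(x - 1)² + d_0·(x - 1)³: c_0 = σ_0/2 = 0, d_0 = (σ_1 - σ_0)/(6h_0) = 64/273, b_0 = Δ_0 - h_0(2σ_0 + σ_1)/6 = 17/273.

0.0623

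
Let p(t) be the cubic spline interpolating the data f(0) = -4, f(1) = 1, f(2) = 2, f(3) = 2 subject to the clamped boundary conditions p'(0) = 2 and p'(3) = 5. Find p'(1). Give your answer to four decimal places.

Let σ_i = p''(x_i). Step sizes h_i = 1, 1, 1; slopes of the chords Δ_i = (y_(i+1) - y_i)/h_i = 5, 1, 0.
  1·σ_0 + 4·σ_1 + 1·σ_2 = 6(Δ_1 - Δ_0) = -24
  1·σ_1 + 4·σ_2 + 1·σ_3 = 6(Δ_2 - Δ_1) = -6
Clamped end conditions give two more equations: 2h_0·σ_0 + h_0·σ_1 = 6(Δ_0 - p'(0)) = 18 and h_2·σ_2 + 2h_2·σ_3 = 6(p'(3) - Δ_2) = 30.
Forward elimination and back-substitution give σ_0 = 66/5, σ_1 = -42/5, σ_2 = -18/5, σ_3 = 84/5.
On [1, 2], p'(t) = b_1 + 2c_1·(t - 1) + 3d_1·(t - 1)² with b_1 = Δ_1 - h_1(2σ_1 + σ_2)/6 = 22/5, c_1 = σ_1/2 = -21/5, d_1 = (σ_2 - σ_1)/(6h_1) = 4/5. So p'(1) = 22/5.

4.4000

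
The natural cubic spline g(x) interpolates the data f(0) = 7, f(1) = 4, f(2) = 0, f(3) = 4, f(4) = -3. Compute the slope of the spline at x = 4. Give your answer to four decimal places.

-10.5357

With M_i denoting the second derivative at x_i, h_i = 1, 1, 1, 1, and Δ_i = (y_(i+1) − y_i)/h_i = -3, -4, 4, -7:
  1·M_0 + 4·M_1 + 1·M_2 = 6(Δ_1 - Δ_0) = -6
  1·M_1 + 4·M_2 + 1·M_3 = 6(Δ_2 - Δ_1) = 48
  1·M_2 + 4·M_3 + 1·M_4 = 6(Δ_3 - Δ_2) = -66
Natural end conditions: M_0 = M_4 = 0.
Solving the tridiagonal system: M_0 = 0, M_1 = -87/14, M_2 = 132/7, M_3 = -297/14, M_4 = 0.
On [3, 4], g'(x) = b_3 + 2c_3·(x - 3) + 3d_3·(x - 3)² with b_3 = Δ_3 - h_3(2M_3 + M_4)/6 = 1/14, c_3 = M_3/2 = -297/28, d_3 = (M_4 - M_3)/(6h_3) = 99/28. So g'(4) = -295/28.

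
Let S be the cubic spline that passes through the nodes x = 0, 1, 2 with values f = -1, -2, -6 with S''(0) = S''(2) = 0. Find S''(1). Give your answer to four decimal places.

Write M_i for S''(x_i). With h_i = 1, 1 and divided differences Δ_i = -1, -4, the continuity of S' gives the tridiagonal system
  1·M_0 + 4·M_1 + 1·M_2 = 6(Δ_1 - Δ_0) = -18
Natural end conditions: M_0 = M_2 = 0.
Solving the tridiagonal system: M_0 = 0, M_1 = -9/2, M_2 = 0.

-4.5000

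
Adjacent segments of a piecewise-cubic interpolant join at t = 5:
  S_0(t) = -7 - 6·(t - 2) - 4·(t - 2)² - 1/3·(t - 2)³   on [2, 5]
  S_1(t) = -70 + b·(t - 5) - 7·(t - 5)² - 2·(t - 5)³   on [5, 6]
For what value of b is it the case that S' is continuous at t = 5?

-39

S_0'(t) = -6 - 8·(t - 2) - 1·(t - 2)², so S_0'(5) = -39. On the right, S_1'(5) = b, so b = -39.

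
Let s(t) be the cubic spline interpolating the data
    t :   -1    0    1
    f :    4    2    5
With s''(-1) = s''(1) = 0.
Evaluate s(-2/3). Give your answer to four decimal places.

2.9630

With m_i denoting the second derivative at x_i, h_i = 1, 1, and Δ_i = (y_(i+1) − y_i)/h_i = -2, 3:
  1·m_0 + 4·m_1 + 1·m_2 = 6(Δ_1 - Δ_0) = 30
Natural end conditions: m_0 = m_2 = 0.
Hence m_0 = 0, m_1 = 15/2, m_2 = 0.
On [-1, 0], s(t) = 4 - 13/4·(t + 1) + 0·(t + 1)² + 5/4·(t + 1)³.
With (t + 1) = 1/3: s(-2/3) = 80/27.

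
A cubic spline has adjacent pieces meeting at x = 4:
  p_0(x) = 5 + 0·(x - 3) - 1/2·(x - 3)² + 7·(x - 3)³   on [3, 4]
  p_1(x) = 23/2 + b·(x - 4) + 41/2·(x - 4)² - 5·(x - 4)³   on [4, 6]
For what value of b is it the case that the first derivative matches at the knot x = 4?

p_0'(x) = 0 - 1·(x - 3) + 21·(x - 3)², so p_0'(4) = 20. On the right, p_1'(4) = b, so b = 20.

20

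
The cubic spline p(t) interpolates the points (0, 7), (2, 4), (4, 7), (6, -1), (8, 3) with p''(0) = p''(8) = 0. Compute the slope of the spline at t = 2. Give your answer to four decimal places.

1.1071

Put M_i = p'' at the i-th knot. Here h = (2, 2, 2, 2) and Δ = (-3/2, 3/2, -4, 2), so the interior equations h_(i-1)·M_(i-1) + 2(h_(i-1)+h_i)·M_i + h_i·M_(i+1) = 6(Δ_i − Δ_(i-1)) read
  2·M_0 + 8·M_1 + 2·M_2 = 6(Δ_1 - Δ_0) = 18
  2·M_1 + 8·M_2 + 2·M_3 = 6(Δ_2 - Δ_1) = -33
  2·M_2 + 8·M_3 + 2·M_4 = 6(Δ_3 - Δ_2) = 36
Natural end conditions: M_0 = M_4 = 0.
Solving the tridiagonal system: M_0 = 0, M_1 = 219/56, M_2 = -93/14, M_3 = 345/56, M_4 = 0.
On [2, 4], p'(t) = b_1 + 2c_1·(t - 2) + 3d_1·(t - 2)² with b_1 = Δ_1 - h_1(2M_1 + M_2)/6 = 31/28, c_1 = M_1/2 = 219/112, d_1 = (M_2 - M_1)/(6h_1) = -197/224. So p'(2) = 31/28.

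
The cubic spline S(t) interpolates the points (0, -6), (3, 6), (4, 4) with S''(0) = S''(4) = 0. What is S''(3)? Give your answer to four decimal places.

-4.5000

Write σ_i for S''(x_i). With h_i = 3, 1 and divided differences Δ_i = 4, -2, the continuity of S' gives the tridiagonal system
  3·σ_0 + 8·σ_1 + 1·σ_2 = 6(Δ_1 - Δ_0) = -36
Natural end conditions: σ_0 = σ_2 = 0.
Hence σ_0 = 0, σ_1 = -9/2, σ_2 = 0.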